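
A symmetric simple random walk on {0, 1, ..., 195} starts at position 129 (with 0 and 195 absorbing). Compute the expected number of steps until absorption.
E[τ | X_0 = 129] = 8514

Let v_k = E[τ | X_0 = k]. Boundary: v_0 = v_195 = 0. Recurrence: v_k = 1 + (v_{k-1} + v_{k+1})/2 for 1 ≤ k ≤ 194. The particular solution to v_k − (v_{k-1} + v_{k+1})/2 = 1 is v_k = −k^2. Adding homogeneous solution A + B k and matching boundaries gives v_k = k (195 − k). Substituting k = 129: v_129 = 129 · 66 = 8514.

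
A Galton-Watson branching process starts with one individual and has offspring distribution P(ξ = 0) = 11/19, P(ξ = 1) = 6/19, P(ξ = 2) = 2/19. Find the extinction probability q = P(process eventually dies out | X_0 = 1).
q = 1

Mean offspring μ = 0·11/19 + 1·6/19 + 2·2/19 = 10/19 ≤ 1. For μ ≤ 1 with offspring not concentrated at 1, the Galton-Watson process goes extinct almost surely, so q = 1.
(Algebraic check: The pgf is f(s) = 11/19 + 6/19·s + 2/19·s². The extinction probability q is the smallest fixed point of f in [0, 1]. Setting s = f(s):
  2/19·s² + (6/19 − 1)·s + 11/19 = 0
  2/19·s² − (11/19 + 2/19)·s + 11/19 = 0
which factors as (s − 1)·(2/19·s − 11/19) = 0, giving roots s = 1 and s = (11/19)/(2/19) = 11/2. Since 11/2 ≥ 1, the smallest root in [0, 1] is s = 1.)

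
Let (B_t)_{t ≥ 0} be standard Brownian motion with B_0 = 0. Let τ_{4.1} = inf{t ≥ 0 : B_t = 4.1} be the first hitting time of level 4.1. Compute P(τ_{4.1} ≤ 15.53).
P(τ_{4.1} ≤ 15.53) = 2(1 − Φ(4.1/√15.53)) = 2(1 − Φ(1.0404)) ≈ 0.2982

By the reflection principle for standard BM, P(τ_b ≤ t) = 2 · P(B_t ≥ b). Since B_t ~ N(0, t), P(B_t ≥ 4.1) = 1 − Φ(4.1/√t) = 1 − Φ(4.1/√15.53) = 1 − Φ(1.0404) ≈ 0.14908. Doubling: P(τ_{4.1} ≤ 15.53) ≈ 2 · 0.14908 = 0.29816 ≈ 0.2982.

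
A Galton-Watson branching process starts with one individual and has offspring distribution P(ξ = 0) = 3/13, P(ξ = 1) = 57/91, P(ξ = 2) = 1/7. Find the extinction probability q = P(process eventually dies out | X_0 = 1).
q = 1

Mean offspring μ = 0·3/13 + 1·57/91 + 2·1/7 = 83/91 ≤ 1. For μ ≤ 1 with offspring not concentrated at 1, the Galton-Watson process goes extinct almost surely, so q = 1.
(Algebraic check: The pgf is f(s) = 3/13 + 57/91·s + 1/7·s². The extinction probability q is the smallest fixed point of f in [0, 1]. Setting s = f(s):
  1/7·s² + (57/91 − 1)·s + 3/13 = 0
  1/7·s² − (3/13 + 1/7)·s + 3/13 = 0
which factors as (s − 1)·(1/7·s − 3/13) = 0, giving roots s = 1 and s = (3/13)/(1/7) = 21/13. Since 21/13 ≥ 1, the smallest root in [0, 1] is s = 1.)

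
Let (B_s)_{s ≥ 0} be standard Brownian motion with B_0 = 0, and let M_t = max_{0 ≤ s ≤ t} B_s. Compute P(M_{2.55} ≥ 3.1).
P(M_{2.55} ≥ 3.1) = 2·P(B_{2.55} ≥ 3.1) = 2(1 − Φ(3.1/√2.55)) ≈ 0.0522

By the reflection principle for Brownian motion, P(M_t ≥ a) = 2 · P(B_t ≥ a) for a ≥ 0. Since B_t ~ N(0, t), P(B_t ≥ 3.1) = 1 − Φ(3.1/√t) = 1 − Φ(3.1/√2.55) = 1 − Φ(1.9413). So
  P(M_{2.55} ≥ 3.1) = 2(1 − Φ(1.9413)) ≈ 0.0522.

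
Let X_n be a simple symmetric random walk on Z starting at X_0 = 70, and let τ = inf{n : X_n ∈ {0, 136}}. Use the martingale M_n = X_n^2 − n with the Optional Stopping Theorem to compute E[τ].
E[τ] = 4620

M_n = X_n^2 − n is a martingale (since E[X_{n+1}^2 | F_n] = X_n^2 + 1). By OST (τ has finite mean in a bounded region), E[M_τ] = E[M_0] = X_0^2 − 0 = 70^2 = 4900. Also E[M_τ] = E[X_τ^2] − E[τ]. The walk exits at 0 or 136, with P(hit 136 first) = 70/136, so E[X_τ^2] = 136^2 · 70/136 + 0 = 9520. Thus E[τ] = E[X_τ^2] − E[M_τ] = 9520 − 4900 = 4620 = 70(136 − 70) = 4620.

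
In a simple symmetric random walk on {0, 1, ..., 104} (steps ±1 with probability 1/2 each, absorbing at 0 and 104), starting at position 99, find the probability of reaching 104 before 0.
P(hit 104 before 0) = 99/104

Let u_k = P(hit 104 before 0 | start at k). Then u_0 = 0, u_104 = 1, and u_k = u_{k-1}/2 + u_{k+1}/2 for 1 ≤ k ≤ 103. This harmonic recurrence is solved by u_k = k/104, giving u_99 = 99/104.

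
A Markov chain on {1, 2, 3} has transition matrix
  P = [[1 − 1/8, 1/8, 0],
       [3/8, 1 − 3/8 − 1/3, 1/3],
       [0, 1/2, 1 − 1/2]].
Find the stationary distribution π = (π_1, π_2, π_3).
π = (9/14, 3/14, 1/7)

This is a birth-death chain on three states, which satisfies detailed balance: π_1 · P_{12} = π_2 · P_{21} and π_2 · P_{23} = π_3 · P_{32}.
From π_1 · 1/8 = π_2 · 3/8: π_2/π_1 = (1/8)/(3/8) = 1/3.
From π_2 · 1/3 = π_3 · 1/2: π_3/π_2 = (1/3)/(1/2) = 2/3.
Take π_1 proportional to 1; then unnormalized π = (1, 1/3, 2/9). Normalize by dividing by the sum 14/9:
  π = (9/14, 3/14, 1/7).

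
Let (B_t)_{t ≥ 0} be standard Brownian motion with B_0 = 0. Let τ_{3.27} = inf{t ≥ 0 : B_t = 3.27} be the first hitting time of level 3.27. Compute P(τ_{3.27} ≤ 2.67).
P(τ_{3.27} ≤ 2.67) = 2(1 − Φ(3.27/√2.67)) = 2(1 − Φ(2.0012)) ≈ 0.0454

By the reflection principle for standard BM, P(τ_b ≤ t) = 2 · P(B_t ≥ b). Since B_t ~ N(0, t), P(B_t ≥ 3.27) = 1 − Φ(3.27/√t) = 1 − Φ(3.27/√2.67) = 1 − Φ(2.0012) ≈ 0.02269. Doubling: P(τ_{3.27} ≤ 2.67) ≈ 2 · 0.02269 = 0.04538 ≈ 0.0454.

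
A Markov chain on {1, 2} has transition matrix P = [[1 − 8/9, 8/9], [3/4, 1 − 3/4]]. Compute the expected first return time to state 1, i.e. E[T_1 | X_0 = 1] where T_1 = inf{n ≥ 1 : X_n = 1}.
E[T_1 | X_0 = 1] = 1/π_1 = 59/27

For an irreducible recurrent Markov chain with stationary distribution π, E[T_i | X_0 = i] = 1/π_i (Kac's formula). Here π_1 = (3/4)/(8/9 + 3/4) = (3/4)/(59/36) = 27/59, so E[T_1 | X_0 = 1] = 1/π_1 = (8/9 + 3/4)/(3/4) = (59/36)/(3/4) = 59/27.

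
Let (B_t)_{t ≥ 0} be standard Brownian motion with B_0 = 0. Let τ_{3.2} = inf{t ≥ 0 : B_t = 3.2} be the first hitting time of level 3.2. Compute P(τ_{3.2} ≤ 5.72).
P(τ_{3.2} ≤ 5.72) = 2(1 − Φ(3.2/√5.72)) = 2(1 − Φ(1.3380)) ≈ 0.1809

By the reflection principle for standard BM, P(τ_b ≤ t) = 2 · P(B_t ≥ b). Since B_t ~ N(0, t), P(B_t ≥ 3.2) = 1 − Φ(3.2/√t) = 1 − Φ(3.2/√5.72) = 1 − Φ(1.3380) ≈ 0.09045. Doubling: P(τ_{3.2} ≤ 5.72) ≈ 2 · 0.09045 = 0.18090 ≈ 0.1809.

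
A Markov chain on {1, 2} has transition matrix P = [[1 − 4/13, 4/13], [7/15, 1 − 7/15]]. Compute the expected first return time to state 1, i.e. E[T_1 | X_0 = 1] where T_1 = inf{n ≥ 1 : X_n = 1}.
E[T_1 | X_0 = 1] = 1/π_1 = 151/91

For an irreducible recurrent Markov chain with stationary distribution π, E[T_i | X_0 = i] = 1/π_i (Kac's formula). Here π_1 = (7/15)/(4/13 + 7/15) = (7/15)/(151/195) = 91/151, so E[T_1 | X_0 = 1] = 1/π_1 = (4/13 + 7/15)/(7/15) = (151/195)/(7/15) = 151/91.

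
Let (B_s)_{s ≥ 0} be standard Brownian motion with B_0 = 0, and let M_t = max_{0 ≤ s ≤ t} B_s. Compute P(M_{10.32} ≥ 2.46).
P(M_{10.32} ≥ 2.46) = 2·P(B_{10.32} ≥ 2.46) = 2(1 − Φ(2.46/√10.32)) ≈ 0.4438

By the reflection principle for Brownian motion, P(M_t ≥ a) = 2 · P(B_t ≥ a) for a ≥ 0. Since B_t ~ N(0, t), P(B_t ≥ 2.46) = 1 − Φ(2.46/√t) = 1 − Φ(2.46/√10.32) = 1 − Φ(0.7658). So
  P(M_{10.32} ≥ 2.46) = 2(1 − Φ(0.7658)) ≈ 0.4438.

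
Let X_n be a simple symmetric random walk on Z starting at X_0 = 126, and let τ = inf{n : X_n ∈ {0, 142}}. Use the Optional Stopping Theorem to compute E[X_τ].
E[X_τ] = 126

X_n is a martingale and τ is a bounded-mean stopping time (indeed τ is finite a.s. with bounded expectation since the walk is in a bounded region). By the OST, E[X_τ] = E[X_0] = 126. Equivalently: E[X_τ] = 142 · P(hit 142 first) + 0 · P(hit 0 first) = 142 · (126/142) = 126.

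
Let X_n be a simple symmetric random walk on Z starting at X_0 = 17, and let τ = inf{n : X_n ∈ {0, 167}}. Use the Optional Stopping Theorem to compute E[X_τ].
E[X_τ] = 17

X_n is a martingale and τ is a bounded-mean stopping time (indeed τ is finite a.s. with bounded expectation since the walk is in a bounded region). By the OST, E[X_τ] = E[X_0] = 17. Equivalently: E[X_τ] = 167 · P(hit 167 first) + 0 · P(hit 0 first) = 167 · (17/167) = 17.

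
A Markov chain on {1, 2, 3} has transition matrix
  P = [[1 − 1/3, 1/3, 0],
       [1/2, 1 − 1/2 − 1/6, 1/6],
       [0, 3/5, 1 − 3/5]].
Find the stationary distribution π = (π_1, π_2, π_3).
π = (27/50, 9/25, 1/10)

This is a birth-death chain on three states, which satisfies detailed balance: π_1 · P_{12} = π_2 · P_{21} and π_2 · P_{23} = π_3 · P_{32}.
From π_1 · 1/3 = π_2 · 1/2: π_2/π_1 = (1/3)/(1/2) = 2/3.
From π_2 · 1/6 = π_3 · 3/5: π_3/π_2 = (1/6)/(3/5) = 5/18.
Take π_1 proportional to 1; then unnormalized π = (1, 2/3, 5/27). Normalize by dividing by the sum 50/27:
  π = (27/50, 9/25, 1/10).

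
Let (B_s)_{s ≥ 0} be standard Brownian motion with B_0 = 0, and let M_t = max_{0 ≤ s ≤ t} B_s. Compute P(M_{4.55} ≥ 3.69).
P(M_{4.55} ≥ 3.69) = 2·P(B_{4.55} ≥ 3.69) = 2(1 − Φ(3.69/√4.55)) ≈ 0.0836

By the reflection principle for Brownian motion, P(M_t ≥ a) = 2 · P(B_t ≥ a) for a ≥ 0. Since B_t ~ N(0, t), P(B_t ≥ 3.69) = 1 − Φ(3.69/√t) = 1 − Φ(3.69/√4.55) = 1 − Φ(1.7299). So
  P(M_{4.55} ≥ 3.69) = 2(1 − Φ(1.7299)) ≈ 0.0836.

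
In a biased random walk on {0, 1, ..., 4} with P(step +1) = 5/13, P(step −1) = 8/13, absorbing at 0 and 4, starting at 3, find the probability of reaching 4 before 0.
P(hit 4 before 0) = (1 − (8/5)^3) / (1 − (8/5)^4) = 645/1157

Let u_k denote P(reach 4 before 0 | start at k). Boundary: u_0 = 0, u_4 = 1. Recurrence: u_k = 5/13·u_{k+1} + 8/13·u_{k-1} for 1 ≤ k ≤ 3. Try u_k = A + B·r^k with r = q/p = (8/13)/(5/13) = 8/5. Substitution satisfies the recurrence; boundary conditions give:
  u_k = (1 − r^k) / (1 − r^N) = (1 − (8/5)^3) / (1 − (8/5)^4) = 645/1157.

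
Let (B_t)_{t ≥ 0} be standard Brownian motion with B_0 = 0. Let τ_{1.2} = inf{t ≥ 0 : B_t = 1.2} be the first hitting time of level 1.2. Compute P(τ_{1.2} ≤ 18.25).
P(τ_{1.2} ≤ 18.25) = 2(1 − Φ(1.2/√18.25)) = 2(1 − Φ(0.2809)) ≈ 0.7788

By the reflection principle for standard BM, P(τ_b ≤ t) = 2 · P(B_t ≥ b). Since B_t ~ N(0, t), P(B_t ≥ 1.2) = 1 − Φ(1.2/√t) = 1 − Φ(1.2/√18.25) = 1 − Φ(0.2809) ≈ 0.38939. Doubling: P(τ_{1.2} ≤ 18.25) ≈ 2 · 0.38939 = 0.77878 ≈ 0.7788.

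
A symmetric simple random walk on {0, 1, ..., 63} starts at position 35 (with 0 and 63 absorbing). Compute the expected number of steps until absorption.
E[τ | X_0 = 35] = 980

Let v_k = E[τ | X_0 = k]. Boundary: v_0 = v_63 = 0. Recurrence: v_k = 1 + (v_{k-1} + v_{k+1})/2 for 1 ≤ k ≤ 62. The particular solution to v_k − (v_{k-1} + v_{k+1})/2 = 1 is v_k = −k^2. Adding homogeneous solution A + B k and matching boundaries gives v_k = k (63 − k). Substituting k = 35: v_35 = 35 · 28 = 980.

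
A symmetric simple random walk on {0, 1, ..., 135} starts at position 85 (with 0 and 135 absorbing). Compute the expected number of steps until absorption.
E[τ | X_0 = 85] = 4250

Let v_k = E[τ | X_0 = k]. Boundary: v_0 = v_135 = 0. Recurrence: v_k = 1 + (v_{k-1} + v_{k+1})/2 for 1 ≤ k ≤ 134. The particular solution to v_k − (v_{k-1} + v_{k+1})/2 = 1 is v_k = −k^2. Adding homogeneous solution A + B k and matching boundaries gives v_k = k (135 − k). Substituting k = 85: v_85 = 85 · 50 = 4250.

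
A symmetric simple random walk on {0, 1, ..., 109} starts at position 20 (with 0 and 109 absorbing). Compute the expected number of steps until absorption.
E[τ | X_0 = 20] = 1780

Let v_k = E[τ | X_0 = k]. Boundary: v_0 = v_109 = 0. Recurrence: v_k = 1 + (v_{k-1} + v_{k+1})/2 for 1 ≤ k ≤ 108. The particular solution to v_k − (v_{k-1} + v_{k+1})/2 = 1 is v_k = −k^2. Adding homogeneous solution A + B k and matching boundaries gives v_k = k (109 − k). Substituting k = 20: v_20 = 20 · 89 = 1780.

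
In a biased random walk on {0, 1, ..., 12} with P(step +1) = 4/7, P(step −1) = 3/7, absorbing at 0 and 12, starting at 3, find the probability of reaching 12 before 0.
P(hit 12 before 0) = (1 − (3/4)^3) / (1 − (3/4)^12) = 262144/439075

Let u_k denote P(reach 12 before 0 | start at k). Boundary: u_0 = 0, u_12 = 1. Recurrence: u_k = 4/7·u_{k+1} + 3/7·u_{k-1} for 1 ≤ k ≤ 11. Try u_k = A + B·r^k with r = q/p = (3/7)/(4/7) = 3/4. Substitution satisfies the recurrence; boundary conditions give:
  u_k = (1 − r^k) / (1 − r^N) = (1 − (3/4)^3) / (1 − (3/4)^12) = 262144/439075.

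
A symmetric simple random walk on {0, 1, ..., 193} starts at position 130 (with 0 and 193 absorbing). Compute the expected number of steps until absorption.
E[τ | X_0 = 130] = 8190

Let v_k = E[τ | X_0 = k]. Boundary: v_0 = v_193 = 0. Recurrence: v_k = 1 + (v_{k-1} + v_{k+1})/2 for 1 ≤ k ≤ 192. The particular solution to v_k − (v_{k-1} + v_{k+1})/2 = 1 is v_k = −k^2. Adding homogeneous solution A + B k and matching boundaries gives v_k = k (193 − k). Substituting k = 130: v_130 = 130 · 63 = 8190.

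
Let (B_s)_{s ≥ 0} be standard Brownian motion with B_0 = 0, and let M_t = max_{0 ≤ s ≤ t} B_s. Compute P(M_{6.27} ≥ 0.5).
P(M_{6.27} ≥ 0.5) = 2·P(B_{6.27} ≥ 0.5) = 2(1 − Φ(0.5/√6.27)) ≈ 0.8417

By the reflection principle for Brownian motion, P(M_t ≥ a) = 2 · P(B_t ≥ a) for a ≥ 0. Since B_t ~ N(0, t), P(B_t ≥ 0.5) = 1 − Φ(0.5/√t) = 1 − Φ(0.5/√6.27) = 1 − Φ(0.1997). So
  P(M_{6.27} ≥ 0.5) = 2(1 − Φ(0.1997)) ≈ 0.8417.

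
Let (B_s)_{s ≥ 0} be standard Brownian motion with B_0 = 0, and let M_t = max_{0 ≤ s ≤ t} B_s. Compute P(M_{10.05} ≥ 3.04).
P(M_{10.05} ≥ 3.04) = 2·P(B_{10.05} ≥ 3.04) = 2(1 − Φ(3.04/√10.05)) ≈ 0.3376

By the reflection principle for Brownian motion, P(M_t ≥ a) = 2 · P(B_t ≥ a) for a ≥ 0. Since B_t ~ N(0, t), P(B_t ≥ 3.04) = 1 − Φ(3.04/√t) = 1 − Φ(3.04/√10.05) = 1 − Φ(0.9589). So
  P(M_{10.05} ≥ 3.04) = 2(1 − Φ(0.9589)) ≈ 0.3376.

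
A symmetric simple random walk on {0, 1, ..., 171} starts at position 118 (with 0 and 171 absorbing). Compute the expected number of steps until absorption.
E[τ | X_0 = 118] = 6254

Let v_k = E[τ | X_0 = k]. Boundary: v_0 = v_171 = 0. Recurrence: v_k = 1 + (v_{k-1} + v_{k+1})/2 for 1 ≤ k ≤ 170. The particular solution to v_k − (v_{k-1} + v_{k+1})/2 = 1 is v_k = −k^2. Adding homogeneous solution A + B k and matching boundaries gives v_k = k (171 − k). Substituting k = 118: v_118 = 118 · 53 = 6254.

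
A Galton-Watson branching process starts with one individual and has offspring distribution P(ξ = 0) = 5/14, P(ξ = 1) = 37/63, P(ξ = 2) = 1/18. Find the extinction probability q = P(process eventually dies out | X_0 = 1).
q = 1

Mean offspring μ = 0·5/14 + 1·37/63 + 2·1/18 = 44/63 ≤ 1. For μ ≤ 1 with offspring not concentrated at 1, the Galton-Watson process goes extinct almost surely, so q = 1.
(Algebraic check: The pgf is f(s) = 5/14 + 37/63·s + 1/18·s². The extinction probability q is the smallest fixed point of f in [0, 1]. Setting s = f(s):
  1/18·s² + (37/63 − 1)·s + 5/14 = 0
  1/18·s² − (5/14 + 1/18)·s + 5/14 = 0
which factors as (s − 1)·(1/18·s − 5/14) = 0, giving roots s = 1 and s = (5/14)/(1/18) = 45/7. Since 45/7 ≥ 1, the smallest root in [0, 1] is s = 1.)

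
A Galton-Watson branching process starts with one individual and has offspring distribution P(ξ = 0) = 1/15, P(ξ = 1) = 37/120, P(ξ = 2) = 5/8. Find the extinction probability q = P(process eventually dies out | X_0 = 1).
q = 8/75

The pgf is f(s) = 1/15 + 37/120·s + 5/8·s². The extinction probability q is the smallest fixed point of f in [0, 1]. Setting s = f(s):
  5/8·s² + (37/120 − 1)·s + 1/15 = 0
  5/8·s² − (1/15 + 5/8)·s + 1/15 = 0
which factors as (s − 1)·(5/8·s − 1/15) = 0, giving roots s = 1 and s = (1/15)/(5/8) = 8/75.
Mean offspring μ = 37/120 + 2·5/8 = 187/120 > 1 (supercritical), so q < 1. The extinction probability is the smaller root: q = (1/15)/(5/8) = 8/75.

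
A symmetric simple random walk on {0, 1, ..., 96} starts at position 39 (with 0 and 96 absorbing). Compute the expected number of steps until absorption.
E[τ | X_0 = 39] = 2223

Let v_k = E[τ | X_0 = k]. Boundary: v_0 = v_96 = 0. Recurrence: v_k = 1 + (v_{k-1} + v_{k+1})/2 for 1 ≤ k ≤ 95. The particular solution to v_k − (v_{k-1} + v_{k+1})/2 = 1 is v_k = −k^2. Adding homogeneous solution A + B k and matching boundaries gives v_k = k (96 − k). Substituting k = 39: v_39 = 39 · 57 = 2223.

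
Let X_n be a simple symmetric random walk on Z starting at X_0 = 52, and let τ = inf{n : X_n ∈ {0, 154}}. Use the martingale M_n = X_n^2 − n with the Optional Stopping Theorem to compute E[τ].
E[τ] = 5304

M_n = X_n^2 − n is a martingale (since E[X_{n+1}^2 | F_n] = X_n^2 + 1). By OST (τ has finite mean in a bounded region), E[M_τ] = E[M_0] = X_0^2 − 0 = 52^2 = 2704. Also E[M_τ] = E[X_τ^2] − E[τ]. The walk exits at 0 or 154, with P(hit 154 first) = 52/154, so E[X_τ^2] = 154^2 · 52/154 + 0 = 8008. Thus E[τ] = E[X_τ^2] − E[M_τ] = 8008 − 2704 = 5304 = 52(154 − 52) = 5304.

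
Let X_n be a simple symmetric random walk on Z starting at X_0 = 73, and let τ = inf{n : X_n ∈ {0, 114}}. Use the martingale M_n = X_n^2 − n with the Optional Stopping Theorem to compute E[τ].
E[τ] = 2993

M_n = X_n^2 − n is a martingale (since E[X_{n+1}^2 | F_n] = X_n^2 + 1). By OST (τ has finite mean in a bounded region), E[M_τ] = E[M_0] = X_0^2 − 0 = 73^2 = 5329. Also E[M_τ] = E[X_τ^2] − E[τ]. The walk exits at 0 or 114, with P(hit 114 first) = 73/114, so E[X_τ^2] = 114^2 · 73/114 + 0 = 8322. Thus E[τ] = E[X_τ^2] − E[M_τ] = 8322 − 5329 = 2993 = 73(114 − 73) = 2993.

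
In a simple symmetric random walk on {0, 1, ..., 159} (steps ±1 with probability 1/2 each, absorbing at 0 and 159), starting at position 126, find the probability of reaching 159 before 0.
P(hit 159 before 0) = 126/159 = 42/53

Let u_k = P(hit 159 before 0 | start at k). Then u_0 = 0, u_159 = 1, and u_k = u_{k-1}/2 + u_{k+1}/2 for 1 ≤ k ≤ 158. This harmonic recurrence is solved by u_k = k/159, giving u_126 = 126/159 = 42/53.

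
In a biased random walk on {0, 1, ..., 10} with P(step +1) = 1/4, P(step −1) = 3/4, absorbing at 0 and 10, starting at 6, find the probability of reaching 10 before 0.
P(hit 10 before 0) = (1 − (3)^6) / (1 − (3)^10) = 91/7381

Let u_k denote P(reach 10 before 0 | start at k). Boundary: u_0 = 0, u_10 = 1. Recurrence: u_k = 1/4·u_{k+1} + 3/4·u_{k-1} for 1 ≤ k ≤ 9. Try u_k = A + B·r^k with r = q/p = (3/4)/(1/4) = 3. Substitution satisfies the recurrence; boundary conditions give:
  u_k = (1 − r^k) / (1 − r^N) = (1 − (3)^6) / (1 − (3)^10) = 91/7381.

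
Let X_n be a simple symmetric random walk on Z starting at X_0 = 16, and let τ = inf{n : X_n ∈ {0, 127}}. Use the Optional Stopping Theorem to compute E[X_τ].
E[X_τ] = 16

X_n is a martingale and τ is a bounded-mean stopping time (indeed τ is finite a.s. with bounded expectation since the walk is in a bounded region). By the OST, E[X_τ] = E[X_0] = 16. Equivalently: E[X_τ] = 127 · P(hit 127 first) + 0 · P(hit 0 first) = 127 · (16/127) = 16.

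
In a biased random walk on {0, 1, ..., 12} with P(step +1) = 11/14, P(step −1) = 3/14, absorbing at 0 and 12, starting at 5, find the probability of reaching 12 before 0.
P(hit 12 before 0) = (1 − (3/11)^5) / (1 − (3/11)^12) = 391711624271/392303480660

Let u_k denote P(reach 12 before 0 | start at k). Boundary: u_0 = 0, u_12 = 1. Recurrence: u_k = 11/14·u_{k+1} + 3/14·u_{k-1} for 1 ≤ k ≤ 11. Try u_k = A + B·r^k with r = q/p = (3/14)/(11/14) = 3/11. Substitution satisfies the recurrence; boundary conditions give:
  u_k = (1 − r^k) / (1 − r^N) = (1 − (3/11)^5) / (1 − (3/11)^12) = 391711624271/392303480660.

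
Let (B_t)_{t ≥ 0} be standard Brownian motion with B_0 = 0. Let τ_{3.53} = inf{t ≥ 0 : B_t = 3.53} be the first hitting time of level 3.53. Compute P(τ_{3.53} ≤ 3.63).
P(τ_{3.53} ≤ 3.63) = 2(1 − Φ(3.53/√3.63)) = 2(1 − Φ(1.8528)) ≈ 0.0639

By the reflection principle for standard BM, P(τ_b ≤ t) = 2 · P(B_t ≥ b). Since B_t ~ N(0, t), P(B_t ≥ 3.53) = 1 − Φ(3.53/√t) = 1 − Φ(3.53/√3.63) = 1 − Φ(1.8528) ≈ 0.03196. Doubling: P(τ_{3.53} ≤ 3.63) ≈ 2 · 0.03196 = 0.06392 ≈ 0.0639.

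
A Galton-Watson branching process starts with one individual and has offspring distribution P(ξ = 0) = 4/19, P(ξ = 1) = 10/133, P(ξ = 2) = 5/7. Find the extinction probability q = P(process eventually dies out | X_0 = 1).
q = 28/95

The pgf is f(s) = 4/19 + 10/133·s + 5/7·s². The extinction probability q is the smallest fixed point of f in [0, 1]. Setting s = f(s):
  5/7·s² + (10/133 − 1)·s + 4/19 = 0
  5/7·s² − (4/19 + 5/7)·s + 4/19 = 0
which factors as (s − 1)·(5/7·s − 4/19) = 0, giving roots s = 1 and s = (4/19)/(5/7) = 28/95.
Mean offspring μ = 10/133 + 2·5/7 = 200/133 > 1 (supercritical), so q < 1. The extinction probability is the smaller root: q = (4/19)/(5/7) = 28/95.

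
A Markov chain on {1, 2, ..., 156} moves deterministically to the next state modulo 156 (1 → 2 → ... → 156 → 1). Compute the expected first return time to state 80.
E[T_80 | X_0 = 80] = 156

The chain cycles deterministically, so starting at state 80 it returns in exactly 156 steps. Equivalently, the stationary distribution is uniform π_j = 1/156 for every state j, so by Kac's formula E[T_80] = 1/π_80 = 156.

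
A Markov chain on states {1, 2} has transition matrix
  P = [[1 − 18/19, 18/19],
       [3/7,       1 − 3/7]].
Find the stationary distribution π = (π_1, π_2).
π_1 = 19/61, π_2 = 42/61

Solve πP = π with π_1 + π_2 = 1. From πP = π: π_1 · (1 − 18/19) + π_2 · 3/7 = π_1 ⇒ π_2 · 3/7 = π_1 · 18/19 ⇒ π_2/π_1 = (18/19)/(3/7) = 42/19. Together with π_1 + π_2 = 1:
  π_1 = (3/7)/(18/19 + 3/7) = (3/7)/(183/133) = 19/61,
  π_2 = (18/19)/(18/19 + 3/7) = (18/19)/(183/133) = 42/61.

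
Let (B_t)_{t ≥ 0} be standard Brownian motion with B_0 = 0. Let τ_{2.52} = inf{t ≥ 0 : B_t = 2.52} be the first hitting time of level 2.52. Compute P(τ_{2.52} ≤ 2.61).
P(τ_{2.52} ≤ 2.61) = 2(1 − Φ(2.52/√2.61)) = 2(1 − Φ(1.5598)) ≈ 0.1188

By the reflection principle for standard BM, P(τ_b ≤ t) = 2 · P(B_t ≥ b). Since B_t ~ N(0, t), P(B_t ≥ 2.52) = 1 − Φ(2.52/√t) = 1 − Φ(2.52/√2.61) = 1 − Φ(1.5598) ≈ 0.05940. Doubling: P(τ_{2.52} ≤ 2.61) ≈ 2 · 0.05940 = 0.11880 ≈ 0.1188.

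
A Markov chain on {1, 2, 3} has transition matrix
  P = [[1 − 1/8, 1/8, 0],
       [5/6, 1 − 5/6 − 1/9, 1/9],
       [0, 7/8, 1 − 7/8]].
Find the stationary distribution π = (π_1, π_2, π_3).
π = (420/491, 63/491, 8/491)

This is a birth-death chain on three states, which satisfies detailed balance: π_1 · P_{12} = π_2 · P_{21} and π_2 · P_{23} = π_3 · P_{32}.
From π_1 · 1/8 = π_2 · 5/6: π_2/π_1 = (1/8)/(5/6) = 3/20.
From π_2 · 1/9 = π_3 · 7/8: π_3/π_2 = (1/9)/(7/8) = 8/63.
Take π_1 proportional to 1; then unnormalized π = (1, 3/20, 2/105). Normalize by dividing by the sum 491/420:
  π = (420/491, 63/491, 8/491).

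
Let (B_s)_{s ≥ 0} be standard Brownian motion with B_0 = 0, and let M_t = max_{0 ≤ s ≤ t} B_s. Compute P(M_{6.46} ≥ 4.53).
P(M_{6.46} ≥ 4.53) = 2·P(B_{6.46} ≥ 4.53) = 2(1 − Φ(4.53/√6.46)) ≈ 0.0747

By the reflection principle for Brownian motion, P(M_t ≥ a) = 2 · P(B_t ≥ a) for a ≥ 0. Since B_t ~ N(0, t), P(B_t ≥ 4.53) = 1 − Φ(4.53/√t) = 1 − Φ(4.53/√6.46) = 1 − Φ(1.7823). So
  P(M_{6.46} ≥ 4.53) = 2(1 − Φ(1.7823)) ≈ 0.0747.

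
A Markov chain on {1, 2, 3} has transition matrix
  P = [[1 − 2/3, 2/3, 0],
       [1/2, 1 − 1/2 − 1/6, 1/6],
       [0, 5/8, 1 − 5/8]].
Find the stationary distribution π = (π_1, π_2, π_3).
π = (45/121, 60/121, 16/121)

This is a birth-death chain on three states, which satisfies detailed balance: π_1 · P_{12} = π_2 · P_{21} and π_2 · P_{23} = π_3 · P_{32}.
From π_1 · 2/3 = π_2 · 1/2: π_2/π_1 = (2/3)/(1/2) = 4/3.
From π_2 · 1/6 = π_3 · 5/8: π_3/π_2 = (1/6)/(5/8) = 4/15.
Take π_1 proportional to 1; then unnormalized π = (1, 4/3, 16/45). Normalize by dividing by the sum 121/45:
  π = (45/121, 60/121, 16/121).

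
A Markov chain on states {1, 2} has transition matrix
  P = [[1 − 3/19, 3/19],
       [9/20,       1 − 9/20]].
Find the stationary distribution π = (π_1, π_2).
π_1 = 57/77, π_2 = 20/77

Solve πP = π with π_1 + π_2 = 1. From πP = π: π_1 · (1 − 3/19) + π_2 · 9/20 = π_1 ⇒ π_2 · 9/20 = π_1 · 3/19 ⇒ π_2/π_1 = (3/19)/(9/20) = 20/57. Together with π_1 + π_2 = 1:
  π_1 = (9/20)/(3/19 + 9/20) = (9/20)/(231/380) = 57/77,
  π_2 = (3/19)/(3/19 + 9/20) = (3/19)/(231/380) = 20/77.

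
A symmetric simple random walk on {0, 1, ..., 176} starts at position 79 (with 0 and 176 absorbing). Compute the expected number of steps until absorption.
E[τ | X_0 = 79] = 7663

Let v_k = E[τ | X_0 = k]. Boundary: v_0 = v_176 = 0. Recurrence: v_k = 1 + (v_{k-1} + v_{k+1})/2 for 1 ≤ k ≤ 175. The particular solution to v_k − (v_{k-1} + v_{k+1})/2 = 1 is v_k = −k^2. Adding homogeneous solution A + B k and matching boundaries gives v_k = k (176 − k). Substituting k = 79: v_79 = 79 · 97 = 7663.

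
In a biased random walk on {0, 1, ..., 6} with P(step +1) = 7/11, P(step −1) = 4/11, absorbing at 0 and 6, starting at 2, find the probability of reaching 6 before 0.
P(hit 6 before 0) = (1 − (4/7)^2) / (1 − (4/7)^6) = 2401/3441

Let u_k denote P(reach 6 before 0 | start at k). Boundary: u_0 = 0, u_6 = 1. Recurrence: u_k = 7/11·u_{k+1} + 4/11·u_{k-1} for 1 ≤ k ≤ 5. Try u_k = A + B·r^k with r = q/p = (4/11)/(7/11) = 4/7. Substitution satisfies the recurrence; boundary conditions give:
  u_k = (1 − r^k) / (1 − r^N) = (1 − (4/7)^2) / (1 − (4/7)^6) = 2401/3441.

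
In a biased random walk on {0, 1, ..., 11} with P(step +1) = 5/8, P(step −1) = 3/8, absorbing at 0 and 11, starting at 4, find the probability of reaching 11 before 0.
P(hit 11 before 0) = (1 − (3/5)^4) / (1 − (3/5)^11) = 21250000/24325489

Let u_k denote P(reach 11 before 0 | start at k). Boundary: u_0 = 0, u_11 = 1. Recurrence: u_k = 5/8·u_{k+1} + 3/8·u_{k-1} for 1 ≤ k ≤ 10. Try u_k = A + B·r^k with r = q/p = (3/8)/(5/8) = 3/5. Substitution satisfies the recurrence; boundary conditions give:
  u_k = (1 − r^k) / (1 − r^N) = (1 − (3/5)^4) / (1 − (3/5)^11) = 21250000/24325489.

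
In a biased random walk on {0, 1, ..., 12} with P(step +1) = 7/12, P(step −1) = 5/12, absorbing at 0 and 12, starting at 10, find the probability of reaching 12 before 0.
P(hit 12 before 0) = (1 − (5/7)^10) / (1 − (5/7)^12) = 556782149/566547774

Let u_k denote P(reach 12 before 0 | start at k). Boundary: u_0 = 0, u_12 = 1. Recurrence: u_k = 7/12·u_{k+1} + 5/12·u_{k-1} for 1 ≤ k ≤ 11. Try u_k = A + B·r^k with r = q/p = (5/12)/(7/12) = 5/7. Substitution satisfies the recurrence; boundary conditions give:
  u_k = (1 − r^k) / (1 − r^N) = (1 − (5/7)^10) / (1 − (5/7)^12) = 556782149/566547774.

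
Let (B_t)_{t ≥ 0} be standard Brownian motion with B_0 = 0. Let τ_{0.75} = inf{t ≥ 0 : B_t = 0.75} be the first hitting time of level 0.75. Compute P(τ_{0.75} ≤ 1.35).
P(τ_{0.75} ≤ 1.35) = 2(1 − Φ(0.75/√1.35)) = 2(1 − Φ(0.6455)) ≈ 0.5186

By the reflection principle for standard BM, P(τ_b ≤ t) = 2 · P(B_t ≥ b). Since B_t ~ N(0, t), P(B_t ≥ 0.75) = 1 − Φ(0.75/√t) = 1 − Φ(0.75/√1.35) = 1 − Φ(0.6455) ≈ 0.25930. Doubling: P(τ_{0.75} ≤ 1.35) ≈ 2 · 0.25930 = 0.51860 ≈ 0.5186.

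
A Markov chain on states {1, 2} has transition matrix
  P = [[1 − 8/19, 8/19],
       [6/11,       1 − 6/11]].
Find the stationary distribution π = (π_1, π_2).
π_1 = 57/101, π_2 = 44/101

Solve πP = π with π_1 + π_2 = 1. From πP = π: π_1 · (1 − 8/19) + π_2 · 6/11 = π_1 ⇒ π_2 · 6/11 = π_1 · 8/19 ⇒ π_2/π_1 = (8/19)/(6/11) = 44/57. Together with π_1 + π_2 = 1:
  π_1 = (6/11)/(8/19 + 6/11) = (6/11)/(202/209) = 57/101,
  π_2 = (8/19)/(8/19 + 6/11) = (8/19)/(202/209) = 44/101.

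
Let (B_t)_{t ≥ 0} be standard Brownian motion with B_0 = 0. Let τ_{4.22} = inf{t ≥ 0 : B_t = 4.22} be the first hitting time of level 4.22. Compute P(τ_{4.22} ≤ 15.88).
P(τ_{4.22} ≤ 15.88) = 2(1 − Φ(4.22/√15.88)) = 2(1 − Φ(1.0590)) ≈ 0.2896

By the reflection principle for standard BM, P(τ_b ≤ t) = 2 · P(B_t ≥ b). Since B_t ~ N(0, t), P(B_t ≥ 4.22) = 1 − Φ(4.22/√t) = 1 − Φ(4.22/√15.88) = 1 − Φ(1.0590) ≈ 0.14480. Doubling: P(τ_{4.22} ≤ 15.88) ≈ 2 · 0.14480 = 0.28960 ≈ 0.2896.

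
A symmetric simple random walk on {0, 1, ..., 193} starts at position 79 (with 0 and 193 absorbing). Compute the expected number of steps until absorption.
E[τ | X_0 = 79] = 9006

Let v_k = E[τ | X_0 = k]. Boundary: v_0 = v_193 = 0. Recurrence: v_k = 1 + (v_{k-1} + v_{k+1})/2 for 1 ≤ k ≤ 192. The particular solution to v_k − (v_{k-1} + v_{k+1})/2 = 1 is v_k = −k^2. Adding homogeneous solution A + B k and matching boundaries gives v_k = k (193 − k). Substituting k = 79: v_79 = 79 · 114 = 9006.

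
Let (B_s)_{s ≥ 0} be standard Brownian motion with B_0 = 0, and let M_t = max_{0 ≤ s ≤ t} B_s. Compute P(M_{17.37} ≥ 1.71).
P(M_{17.37} ≥ 1.71) = 2·P(B_{17.37} ≥ 1.71) = 2(1 − Φ(1.71/√17.37)) ≈ 0.6816

By the reflection principle for Brownian motion, P(M_t ≥ a) = 2 · P(B_t ≥ a) for a ≥ 0. Since B_t ~ N(0, t), P(B_t ≥ 1.71) = 1 − Φ(1.71/√t) = 1 − Φ(1.71/√17.37) = 1 − Φ(0.4103). So
  P(M_{17.37} ≥ 1.71) = 2(1 − Φ(0.4103)) ≈ 0.6816.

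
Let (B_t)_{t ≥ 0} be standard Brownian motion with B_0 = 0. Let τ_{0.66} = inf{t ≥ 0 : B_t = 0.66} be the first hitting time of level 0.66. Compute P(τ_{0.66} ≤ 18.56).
P(τ_{0.66} ≤ 18.56) = 2(1 − Φ(0.66/√18.56)) = 2(1 − Φ(0.1532)) ≈ 0.8782

By the reflection principle for standard BM, P(τ_b ≤ t) = 2 · P(B_t ≥ b). Since B_t ~ N(0, t), P(B_t ≥ 0.66) = 1 − Φ(0.66/√t) = 1 − Φ(0.66/√18.56) = 1 − Φ(0.1532) ≈ 0.43912. Doubling: P(τ_{0.66} ≤ 18.56) ≈ 2 · 0.43912 = 0.87824 ≈ 0.8782.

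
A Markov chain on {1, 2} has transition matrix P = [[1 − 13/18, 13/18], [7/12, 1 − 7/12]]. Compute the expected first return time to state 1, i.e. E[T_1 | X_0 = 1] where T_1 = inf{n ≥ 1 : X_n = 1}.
E[T_1 | X_0 = 1] = 1/π_1 = 47/21

For an irreducible recurrent Markov chain with stationary distribution π, E[T_i | X_0 = i] = 1/π_i (Kac's formula). Here π_1 = (7/12)/(13/18 + 7/12) = (7/12)/(47/36) = 21/47, so E[T_1 | X_0 = 1] = 1/π_1 = (13/18 + 7/12)/(7/12) = (47/36)/(7/12) = 47/21.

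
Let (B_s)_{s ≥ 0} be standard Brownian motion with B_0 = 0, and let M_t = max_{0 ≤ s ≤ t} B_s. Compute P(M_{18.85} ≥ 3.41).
P(M_{18.85} ≥ 3.41) = 2·P(B_{18.85} ≥ 3.41) = 2(1 − Φ(3.41/√18.85)) ≈ 0.4322

By the reflection principle for Brownian motion, P(M_t ≥ a) = 2 · P(B_t ≥ a) for a ≥ 0. Since B_t ~ N(0, t), P(B_t ≥ 3.41) = 1 − Φ(3.41/√t) = 1 − Φ(3.41/√18.85) = 1 − Φ(0.7854). So
  P(M_{18.85} ≥ 3.41) = 2(1 − Φ(0.7854)) ≈ 0.4322.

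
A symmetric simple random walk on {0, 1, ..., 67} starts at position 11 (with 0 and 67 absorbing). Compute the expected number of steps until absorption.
E[τ | X_0 = 11] = 616

Let v_k = E[τ | X_0 = k]. Boundary: v_0 = v_67 = 0. Recurrence: v_k = 1 + (v_{k-1} + v_{k+1})/2 for 1 ≤ k ≤ 66. The particular solution to v_k − (v_{k-1} + v_{k+1})/2 = 1 is v_k = −k^2. Adding homogeneous solution A + B k and matching boundaries gives v_k = k (67 − k). Substituting k = 11: v_11 = 11 · 56 = 616.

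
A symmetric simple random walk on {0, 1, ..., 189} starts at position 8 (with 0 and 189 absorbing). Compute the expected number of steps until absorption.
E[τ | X_0 = 8] = 1448

Let v_k = E[τ | X_0 = k]. Boundary: v_0 = v_189 = 0. Recurrence: v_k = 1 + (v_{k-1} + v_{k+1})/2 for 1 ≤ k ≤ 188. The particular solution to v_k − (v_{k-1} + v_{k+1})/2 = 1 is v_k = −k^2. Adding homogeneous solution A + B k and matching boundaries gives v_k = k (189 − k). Substituting k = 8: v_8 = 8 · 181 = 1448.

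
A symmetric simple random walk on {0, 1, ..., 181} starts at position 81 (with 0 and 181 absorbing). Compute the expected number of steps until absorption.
E[τ | X_0 = 81] = 8100

Let v_k = E[τ | X_0 = k]. Boundary: v_0 = v_181 = 0. Recurrence: v_k = 1 + (v_{k-1} + v_{k+1})/2 for 1 ≤ k ≤ 180. The particular solution to v_k − (v_{k-1} + v_{k+1})/2 = 1 is v_k = −k^2. Adding homogeneous solution A + B k and matching boundaries gives v_k = k (181 − k). Substituting k = 81: v_81 = 81 · 100 = 8100.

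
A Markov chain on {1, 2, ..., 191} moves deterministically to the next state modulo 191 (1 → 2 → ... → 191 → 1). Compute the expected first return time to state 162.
E[T_162 | X_0 = 162] = 191

The chain cycles deterministically, so starting at state 162 it returns in exactly 191 steps. Equivalently, the stationary distribution is uniform π_j = 1/191 for every state j, so by Kac's formula E[T_162] = 1/π_162 = 191.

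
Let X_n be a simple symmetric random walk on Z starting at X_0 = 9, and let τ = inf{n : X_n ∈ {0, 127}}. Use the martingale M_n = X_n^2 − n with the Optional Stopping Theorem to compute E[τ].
E[τ] = 1062

M_n = X_n^2 − n is a martingale (since E[X_{n+1}^2 | F_n] = X_n^2 + 1). By OST (τ has finite mean in a bounded region), E[M_τ] = E[M_0] = X_0^2 − 0 = 9^2 = 81. Also E[M_τ] = E[X_τ^2] − E[τ]. The walk exits at 0 or 127, with P(hit 127 first) = 9/127, so E[X_τ^2] = 127^2 · 9/127 + 0 = 1143. Thus E[τ] = E[X_τ^2] − E[M_τ] = 1143 − 81 = 1062 = 9(127 − 9) = 1062.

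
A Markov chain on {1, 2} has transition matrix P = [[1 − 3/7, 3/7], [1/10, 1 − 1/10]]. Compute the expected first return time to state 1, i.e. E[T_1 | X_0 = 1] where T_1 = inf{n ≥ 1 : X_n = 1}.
E[T_1 | X_0 = 1] = 1/π_1 = 37/7

For an irreducible recurrent Markov chain with stationary distribution π, E[T_i | X_0 = i] = 1/π_i (Kac's formula). Here π_1 = (1/10)/(3/7 + 1/10) = (1/10)/(37/70) = 7/37, so E[T_1 | X_0 = 1] = 1/π_1 = (3/7 + 1/10)/(1/10) = (37/70)/(1/10) = 37/7.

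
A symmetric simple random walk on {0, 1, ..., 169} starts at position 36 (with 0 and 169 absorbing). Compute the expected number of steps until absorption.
E[τ | X_0 = 36] = 4788

Let v_k = E[τ | X_0 = k]. Boundary: v_0 = v_169 = 0. Recurrence: v_k = 1 + (v_{k-1} + v_{k+1})/2 for 1 ≤ k ≤ 168. The particular solution to v_k − (v_{k-1} + v_{k+1})/2 = 1 is v_k = −k^2. Adding homogeneous solution A + B k and matching boundaries gives v_k = k (169 − k). Substituting k = 36: v_36 = 36 · 133 = 4788.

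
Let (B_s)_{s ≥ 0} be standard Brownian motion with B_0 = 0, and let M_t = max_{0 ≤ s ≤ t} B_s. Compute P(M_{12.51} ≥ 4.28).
P(M_{12.51} ≥ 4.28) = 2·P(B_{12.51} ≥ 4.28) = 2(1 − Φ(4.28/√12.51)) ≈ 0.2262

By the reflection principle for Brownian motion, P(M_t ≥ a) = 2 · P(B_t ≥ a) for a ≥ 0. Since B_t ~ N(0, t), P(B_t ≥ 4.28) = 1 − Φ(4.28/√t) = 1 − Φ(4.28/√12.51) = 1 − Φ(1.2101). So
  P(M_{12.51} ≥ 4.28) = 2(1 − Φ(1.2101)) ≈ 0.2262.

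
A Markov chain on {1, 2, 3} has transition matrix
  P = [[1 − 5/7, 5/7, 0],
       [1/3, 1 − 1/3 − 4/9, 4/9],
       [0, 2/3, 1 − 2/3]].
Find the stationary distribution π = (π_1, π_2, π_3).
π = (7/32, 15/32, 5/16)

This is a birth-death chain on three states, which satisfies detailed balance: π_1 · P_{12} = π_2 · P_{21} and π_2 · P_{23} = π_3 · P_{32}.
From π_1 · 5/7 = π_2 · 1/3: π_2/π_1 = (5/7)/(1/3) = 15/7.
From π_2 · 4/9 = π_3 · 2/3: π_3/π_2 = (4/9)/(2/3) = 2/3.
Take π_1 proportional to 1; then unnormalized π = (1, 15/7, 10/7). Normalize by dividing by the sum 32/7:
  π = (7/32, 15/32, 5/16).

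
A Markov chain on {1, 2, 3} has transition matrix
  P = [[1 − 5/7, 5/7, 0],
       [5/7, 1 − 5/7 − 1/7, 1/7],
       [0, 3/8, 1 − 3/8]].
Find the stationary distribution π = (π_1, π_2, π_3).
π = (21/50, 21/50, 4/25)

This is a birth-death chain on three states, which satisfies detailed balance: π_1 · P_{12} = π_2 · P_{21} and π_2 · P_{23} = π_3 · P_{32}.
From π_1 · 5/7 = π_2 · 5/7: π_2/π_1 = (5/7)/(5/7) = 1.
From π_2 · 1/7 = π_3 · 3/8: π_3/π_2 = (1/7)/(3/8) = 8/21.
Take π_1 proportional to 1; then unnormalized π = (1, 1, 8/21). Normalize by dividing by the sum 50/21:
  π = (21/50, 21/50, 4/25).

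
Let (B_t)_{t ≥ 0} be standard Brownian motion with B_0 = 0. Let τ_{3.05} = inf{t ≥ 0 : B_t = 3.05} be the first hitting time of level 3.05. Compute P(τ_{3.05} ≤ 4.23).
P(τ_{3.05} ≤ 4.23) = 2(1 − Φ(3.05/√4.23)) = 2(1 − Φ(1.4830)) ≈ 0.1381

By the reflection principle for standard BM, P(τ_b ≤ t) = 2 · P(B_t ≥ b). Since B_t ~ N(0, t), P(B_t ≥ 3.05) = 1 − Φ(3.05/√t) = 1 − Φ(3.05/√4.23) = 1 − Φ(1.4830) ≈ 0.06904. Doubling: P(τ_{3.05} ≤ 4.23) ≈ 2 · 0.06904 = 0.13808 ≈ 0.1381.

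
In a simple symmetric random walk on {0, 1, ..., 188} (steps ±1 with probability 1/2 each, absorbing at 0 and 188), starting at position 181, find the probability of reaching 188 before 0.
P(hit 188 before 0) = 181/188

Let u_k = P(hit 188 before 0 | start at k). Then u_0 = 0, u_188 = 1, and u_k = u_{k-1}/2 + u_{k+1}/2 for 1 ≤ k ≤ 187. This harmonic recurrence is solved by u_k = k/188, giving u_181 = 181/188.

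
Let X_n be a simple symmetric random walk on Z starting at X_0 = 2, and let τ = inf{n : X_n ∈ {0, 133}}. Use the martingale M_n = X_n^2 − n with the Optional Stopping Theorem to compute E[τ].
E[τ] = 262

M_n = X_n^2 − n is a martingale (since E[X_{n+1}^2 | F_n] = X_n^2 + 1). By OST (τ has finite mean in a bounded region), E[M_τ] = E[M_0] = X_0^2 − 0 = 2^2 = 4. Also E[M_τ] = E[X_τ^2] − E[τ]. The walk exits at 0 or 133, with P(hit 133 first) = 2/133, so E[X_τ^2] = 133^2 · 2/133 + 0 = 266. Thus E[τ] = E[X_τ^2] − E[M_τ] = 266 − 4 = 262 = 2(133 − 2) = 262.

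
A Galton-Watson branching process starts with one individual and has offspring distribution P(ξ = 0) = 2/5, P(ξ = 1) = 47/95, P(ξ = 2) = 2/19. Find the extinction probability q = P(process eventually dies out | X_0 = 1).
q = 1

Mean offspring μ = 0·2/5 + 1·47/95 + 2·2/19 = 67/95 ≤ 1. For μ ≤ 1 with offspring not concentrated at 1, the Galton-Watson process goes extinct almost surely, so q = 1.
(Algebraic check: The pgf is f(s) = 2/5 + 47/95·s + 2/19·s². The extinction probability q is the smallest fixed point of f in [0, 1]. Setting s = f(s):
  2/19·s² + (47/95 − 1)·s + 2/5 = 0
  2/19·s² − (2/5 + 2/19)·s + 2/5 = 0
which factors as (s − 1)·(2/19·s − 2/5) = 0, giving roots s = 1 and s = (2/5)/(2/19) = 19/5. Since 19/5 ≥ 1, the smallest root in [0, 1] is s = 1.)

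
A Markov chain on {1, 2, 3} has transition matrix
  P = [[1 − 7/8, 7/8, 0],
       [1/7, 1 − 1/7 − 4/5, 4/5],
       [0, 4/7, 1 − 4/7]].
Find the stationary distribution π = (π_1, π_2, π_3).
π = (10/157, 245/628, 343/628)

This is a birth-death chain on three states, which satisfies detailed balance: π_1 · P_{12} = π_2 · P_{21} and π_2 · P_{23} = π_3 · P_{32}.
From π_1 · 7/8 = π_2 · 1/7: π_2/π_1 = (7/8)/(1/7) = 49/8.
From π_2 · 4/5 = π_3 · 4/7: π_3/π_2 = (4/5)/(4/7) = 7/5.
Take π_1 proportional to 1; then unnormalized π = (1, 49/8, 343/40). Normalize by dividing by the sum 157/10:
  π = (10/157, 245/628, 343/628).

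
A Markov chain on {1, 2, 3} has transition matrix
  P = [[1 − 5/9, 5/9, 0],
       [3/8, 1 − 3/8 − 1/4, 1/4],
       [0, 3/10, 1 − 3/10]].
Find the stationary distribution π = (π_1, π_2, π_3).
π = (81/301, 120/301, 100/301)

This is a birth-death chain on three states, which satisfies detailed balance: π_1 · P_{12} = π_2 · P_{21} and π_2 · P_{23} = π_3 · P_{32}.
From π_1 · 5/9 = π_2 · 3/8: π_2/π_1 = (5/9)/(3/8) = 40/27.
From π_2 · 1/4 = π_3 · 3/10: π_3/π_2 = (1/4)/(3/10) = 5/6.
Take π_1 proportional to 1; then unnormalized π = (1, 40/27, 100/81). Normalize by dividing by the sum 301/81:
  π = (81/301, 120/301, 100/301).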